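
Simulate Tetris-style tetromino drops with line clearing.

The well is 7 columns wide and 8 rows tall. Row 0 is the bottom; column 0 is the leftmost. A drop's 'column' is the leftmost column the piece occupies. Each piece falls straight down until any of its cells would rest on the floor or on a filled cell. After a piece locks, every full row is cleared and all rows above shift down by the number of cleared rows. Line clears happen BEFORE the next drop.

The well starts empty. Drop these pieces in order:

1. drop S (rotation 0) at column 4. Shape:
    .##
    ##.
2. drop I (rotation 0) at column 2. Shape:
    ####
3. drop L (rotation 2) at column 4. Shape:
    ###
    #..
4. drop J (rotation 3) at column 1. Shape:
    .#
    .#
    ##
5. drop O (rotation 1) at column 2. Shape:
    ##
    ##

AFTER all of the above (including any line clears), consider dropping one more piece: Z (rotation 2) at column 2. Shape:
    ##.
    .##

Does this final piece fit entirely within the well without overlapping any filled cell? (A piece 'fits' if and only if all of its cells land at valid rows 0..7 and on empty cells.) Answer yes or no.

Drop 1: S rot0 at col 4 lands with bottom-row=0; cleared 0 line(s) (total 0); column heights now [0 0 0 0 1 2 2], max=2
Drop 2: I rot0 at col 2 lands with bottom-row=2; cleared 0 line(s) (total 0); column heights now [0 0 3 3 3 3 2], max=3
Drop 3: L rot2 at col 4 lands with bottom-row=3; cleared 0 line(s) (total 0); column heights now [0 0 3 3 5 5 5], max=5
Drop 4: J rot3 at col 1 lands with bottom-row=3; cleared 0 line(s) (total 0); column heights now [0 4 6 3 5 5 5], max=6
Drop 5: O rot1 at col 2 lands with bottom-row=6; cleared 0 line(s) (total 0); column heights now [0 4 8 8 5 5 5], max=8
Test piece Z rot2 at col 2 (width 3): heights before test = [0 4 8 8 5 5 5]; fits = False

Answer: no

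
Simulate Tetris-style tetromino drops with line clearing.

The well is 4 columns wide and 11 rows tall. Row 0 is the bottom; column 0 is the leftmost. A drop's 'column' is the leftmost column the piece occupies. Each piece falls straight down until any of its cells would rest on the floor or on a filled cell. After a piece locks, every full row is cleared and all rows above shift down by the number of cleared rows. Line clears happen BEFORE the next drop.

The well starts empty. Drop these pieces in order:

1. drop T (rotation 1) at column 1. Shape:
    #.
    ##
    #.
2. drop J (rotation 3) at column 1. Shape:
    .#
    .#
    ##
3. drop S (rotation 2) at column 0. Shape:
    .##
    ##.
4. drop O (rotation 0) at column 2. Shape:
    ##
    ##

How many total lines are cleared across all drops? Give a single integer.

Drop 1: T rot1 at col 1 lands with bottom-row=0; cleared 0 line(s) (total 0); column heights now [0 3 2 0], max=3
Drop 2: J rot3 at col 1 lands with bottom-row=3; cleared 0 line(s) (total 0); column heights now [0 4 6 0], max=6
Drop 3: S rot2 at col 0 lands with bottom-row=5; cleared 0 line(s) (total 0); column heights now [6 7 7 0], max=7
Drop 4: O rot0 at col 2 lands with bottom-row=7; cleared 0 line(s) (total 0); column heights now [6 7 9 9], max=9

Answer: 0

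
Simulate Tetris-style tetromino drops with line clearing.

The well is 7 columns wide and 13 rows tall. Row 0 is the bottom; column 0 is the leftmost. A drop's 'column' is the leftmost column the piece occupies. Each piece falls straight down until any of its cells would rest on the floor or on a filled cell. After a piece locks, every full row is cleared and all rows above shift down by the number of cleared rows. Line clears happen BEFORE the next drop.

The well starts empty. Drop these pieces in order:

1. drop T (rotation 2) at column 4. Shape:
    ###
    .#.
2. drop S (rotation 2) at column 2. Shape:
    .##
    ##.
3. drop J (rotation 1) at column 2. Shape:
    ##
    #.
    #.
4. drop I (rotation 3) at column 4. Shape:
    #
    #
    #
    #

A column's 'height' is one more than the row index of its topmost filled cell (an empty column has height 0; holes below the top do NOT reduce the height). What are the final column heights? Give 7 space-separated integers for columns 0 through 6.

Answer: 0 0 5 5 7 2 2

Derivation:
Drop 1: T rot2 at col 4 lands with bottom-row=0; cleared 0 line(s) (total 0); column heights now [0 0 0 0 2 2 2], max=2
Drop 2: S rot2 at col 2 lands with bottom-row=1; cleared 0 line(s) (total 0); column heights now [0 0 2 3 3 2 2], max=3
Drop 3: J rot1 at col 2 lands with bottom-row=2; cleared 0 line(s) (total 0); column heights now [0 0 5 5 3 2 2], max=5
Drop 4: I rot3 at col 4 lands with bottom-row=3; cleared 0 line(s) (total 0); column heights now [0 0 5 5 7 2 2], max=7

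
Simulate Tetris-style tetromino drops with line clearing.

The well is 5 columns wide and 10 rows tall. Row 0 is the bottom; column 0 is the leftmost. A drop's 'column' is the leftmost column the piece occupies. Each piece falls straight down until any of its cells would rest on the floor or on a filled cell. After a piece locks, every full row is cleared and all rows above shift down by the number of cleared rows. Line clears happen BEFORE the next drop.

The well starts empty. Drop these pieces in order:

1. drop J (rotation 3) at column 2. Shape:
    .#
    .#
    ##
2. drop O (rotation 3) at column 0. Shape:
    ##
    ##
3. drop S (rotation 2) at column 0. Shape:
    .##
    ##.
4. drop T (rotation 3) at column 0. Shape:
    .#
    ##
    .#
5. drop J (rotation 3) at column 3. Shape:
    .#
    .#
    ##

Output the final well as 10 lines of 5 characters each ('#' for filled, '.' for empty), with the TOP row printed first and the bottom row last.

Drop 1: J rot3 at col 2 lands with bottom-row=0; cleared 0 line(s) (total 0); column heights now [0 0 1 3 0], max=3
Drop 2: O rot3 at col 0 lands with bottom-row=0; cleared 0 line(s) (total 0); column heights now [2 2 1 3 0], max=3
Drop 3: S rot2 at col 0 lands with bottom-row=2; cleared 0 line(s) (total 0); column heights now [3 4 4 3 0], max=4
Drop 4: T rot3 at col 0 lands with bottom-row=4; cleared 0 line(s) (total 0); column heights now [6 7 4 3 0], max=7
Drop 5: J rot3 at col 3 lands with bottom-row=3; cleared 0 line(s) (total 0); column heights now [6 7 4 4 6], max=7

Answer: .....
.....
.....
.#...
##..#
.#..#
.####
##.#.
##.#.
####.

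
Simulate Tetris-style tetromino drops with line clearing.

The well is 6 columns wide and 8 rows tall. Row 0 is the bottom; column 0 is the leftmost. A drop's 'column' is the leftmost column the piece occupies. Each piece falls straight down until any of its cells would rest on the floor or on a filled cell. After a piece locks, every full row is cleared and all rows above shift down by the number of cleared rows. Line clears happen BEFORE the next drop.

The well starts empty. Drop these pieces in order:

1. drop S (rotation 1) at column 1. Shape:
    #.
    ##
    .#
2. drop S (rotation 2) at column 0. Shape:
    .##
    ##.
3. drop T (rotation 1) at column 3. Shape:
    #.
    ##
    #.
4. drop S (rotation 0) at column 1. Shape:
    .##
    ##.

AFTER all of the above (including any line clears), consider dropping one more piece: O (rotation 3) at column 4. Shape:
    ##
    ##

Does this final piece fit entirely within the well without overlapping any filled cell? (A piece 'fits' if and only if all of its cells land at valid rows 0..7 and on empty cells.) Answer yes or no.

Drop 1: S rot1 at col 1 lands with bottom-row=0; cleared 0 line(s) (total 0); column heights now [0 3 2 0 0 0], max=3
Drop 2: S rot2 at col 0 lands with bottom-row=3; cleared 0 line(s) (total 0); column heights now [4 5 5 0 0 0], max=5
Drop 3: T rot1 at col 3 lands with bottom-row=0; cleared 0 line(s) (total 0); column heights now [4 5 5 3 2 0], max=5
Drop 4: S rot0 at col 1 lands with bottom-row=5; cleared 0 line(s) (total 0); column heights now [4 6 7 7 2 0], max=7
Test piece O rot3 at col 4 (width 2): heights before test = [4 6 7 7 2 0]; fits = True

Answer: yes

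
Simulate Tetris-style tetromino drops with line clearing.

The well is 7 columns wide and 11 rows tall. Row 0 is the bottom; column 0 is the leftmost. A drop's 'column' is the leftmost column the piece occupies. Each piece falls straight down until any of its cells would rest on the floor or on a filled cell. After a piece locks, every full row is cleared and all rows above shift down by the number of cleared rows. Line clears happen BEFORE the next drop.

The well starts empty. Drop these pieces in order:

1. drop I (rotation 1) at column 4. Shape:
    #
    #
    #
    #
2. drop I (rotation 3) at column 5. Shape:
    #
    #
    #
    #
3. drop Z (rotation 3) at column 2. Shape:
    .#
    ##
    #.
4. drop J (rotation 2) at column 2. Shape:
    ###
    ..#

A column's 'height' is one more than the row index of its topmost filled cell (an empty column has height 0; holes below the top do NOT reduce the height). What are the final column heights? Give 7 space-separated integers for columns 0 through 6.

Drop 1: I rot1 at col 4 lands with bottom-row=0; cleared 0 line(s) (total 0); column heights now [0 0 0 0 4 0 0], max=4
Drop 2: I rot3 at col 5 lands with bottom-row=0; cleared 0 line(s) (total 0); column heights now [0 0 0 0 4 4 0], max=4
Drop 3: Z rot3 at col 2 lands with bottom-row=0; cleared 0 line(s) (total 0); column heights now [0 0 2 3 4 4 0], max=4
Drop 4: J rot2 at col 2 lands with bottom-row=4; cleared 0 line(s) (total 0); column heights now [0 0 6 6 6 4 0], max=6

Answer: 0 0 6 6 6 4 0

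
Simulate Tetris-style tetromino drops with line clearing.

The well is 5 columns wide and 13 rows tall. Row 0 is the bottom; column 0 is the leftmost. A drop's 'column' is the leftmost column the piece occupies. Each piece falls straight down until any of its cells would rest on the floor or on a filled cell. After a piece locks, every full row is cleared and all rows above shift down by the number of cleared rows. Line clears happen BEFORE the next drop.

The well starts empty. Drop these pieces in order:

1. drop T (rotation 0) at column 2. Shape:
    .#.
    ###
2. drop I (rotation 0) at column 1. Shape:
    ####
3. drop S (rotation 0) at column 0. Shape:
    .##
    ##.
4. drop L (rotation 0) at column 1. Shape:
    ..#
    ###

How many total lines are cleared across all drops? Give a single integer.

Answer: 0

Derivation:
Drop 1: T rot0 at col 2 lands with bottom-row=0; cleared 0 line(s) (total 0); column heights now [0 0 1 2 1], max=2
Drop 2: I rot0 at col 1 lands with bottom-row=2; cleared 0 line(s) (total 0); column heights now [0 3 3 3 3], max=3
Drop 3: S rot0 at col 0 lands with bottom-row=3; cleared 0 line(s) (total 0); column heights now [4 5 5 3 3], max=5
Drop 4: L rot0 at col 1 lands with bottom-row=5; cleared 0 line(s) (total 0); column heights now [4 6 6 7 3], max=7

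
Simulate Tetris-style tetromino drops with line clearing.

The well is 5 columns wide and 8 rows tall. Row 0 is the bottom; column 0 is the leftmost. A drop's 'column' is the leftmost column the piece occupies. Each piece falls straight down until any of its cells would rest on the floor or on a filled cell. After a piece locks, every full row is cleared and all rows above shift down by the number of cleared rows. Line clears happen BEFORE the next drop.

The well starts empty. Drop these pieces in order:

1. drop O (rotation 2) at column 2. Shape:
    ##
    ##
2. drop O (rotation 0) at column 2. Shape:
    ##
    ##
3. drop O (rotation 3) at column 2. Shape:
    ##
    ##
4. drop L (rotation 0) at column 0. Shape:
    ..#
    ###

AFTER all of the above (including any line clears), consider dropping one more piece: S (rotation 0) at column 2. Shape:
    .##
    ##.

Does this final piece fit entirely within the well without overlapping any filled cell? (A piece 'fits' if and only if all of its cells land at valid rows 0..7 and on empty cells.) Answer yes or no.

Answer: no

Derivation:
Drop 1: O rot2 at col 2 lands with bottom-row=0; cleared 0 line(s) (total 0); column heights now [0 0 2 2 0], max=2
Drop 2: O rot0 at col 2 lands with bottom-row=2; cleared 0 line(s) (total 0); column heights now [0 0 4 4 0], max=4
Drop 3: O rot3 at col 2 lands with bottom-row=4; cleared 0 line(s) (total 0); column heights now [0 0 6 6 0], max=6
Drop 4: L rot0 at col 0 lands with bottom-row=6; cleared 0 line(s) (total 0); column heights now [7 7 8 6 0], max=8
Test piece S rot0 at col 2 (width 3): heights before test = [7 7 8 6 0]; fits = False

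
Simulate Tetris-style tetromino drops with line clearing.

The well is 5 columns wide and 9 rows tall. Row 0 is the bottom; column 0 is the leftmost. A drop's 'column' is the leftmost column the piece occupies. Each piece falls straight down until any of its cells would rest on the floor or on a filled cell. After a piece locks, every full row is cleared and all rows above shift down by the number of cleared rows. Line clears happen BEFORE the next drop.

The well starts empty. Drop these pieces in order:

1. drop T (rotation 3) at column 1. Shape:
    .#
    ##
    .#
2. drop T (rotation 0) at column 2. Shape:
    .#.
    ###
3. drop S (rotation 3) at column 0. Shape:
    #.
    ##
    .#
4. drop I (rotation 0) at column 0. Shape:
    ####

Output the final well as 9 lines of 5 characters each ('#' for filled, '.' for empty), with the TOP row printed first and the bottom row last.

Drop 1: T rot3 at col 1 lands with bottom-row=0; cleared 0 line(s) (total 0); column heights now [0 2 3 0 0], max=3
Drop 2: T rot0 at col 2 lands with bottom-row=3; cleared 0 line(s) (total 0); column heights now [0 2 4 5 4], max=5
Drop 3: S rot3 at col 0 lands with bottom-row=2; cleared 1 line(s) (total 1); column heights now [4 3 3 4 0], max=4
Drop 4: I rot0 at col 0 lands with bottom-row=4; cleared 0 line(s) (total 1); column heights now [5 5 5 5 0], max=5

Answer: .....
.....
.....
.....
####.
#..#.
.##..
.##..
..#..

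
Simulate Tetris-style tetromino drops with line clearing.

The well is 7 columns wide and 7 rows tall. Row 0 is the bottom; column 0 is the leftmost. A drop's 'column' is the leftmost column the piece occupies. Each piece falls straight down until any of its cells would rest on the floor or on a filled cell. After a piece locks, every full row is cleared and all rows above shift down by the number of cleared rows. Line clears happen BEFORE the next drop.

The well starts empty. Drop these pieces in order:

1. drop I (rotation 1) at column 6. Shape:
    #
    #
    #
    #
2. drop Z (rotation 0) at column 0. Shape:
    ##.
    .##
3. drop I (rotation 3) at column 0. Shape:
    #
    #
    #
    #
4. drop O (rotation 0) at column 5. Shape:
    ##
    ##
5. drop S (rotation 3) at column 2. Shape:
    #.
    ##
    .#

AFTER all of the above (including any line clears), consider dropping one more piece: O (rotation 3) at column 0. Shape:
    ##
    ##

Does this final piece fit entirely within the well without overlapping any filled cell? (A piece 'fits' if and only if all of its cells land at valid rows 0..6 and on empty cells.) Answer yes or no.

Answer: no

Derivation:
Drop 1: I rot1 at col 6 lands with bottom-row=0; cleared 0 line(s) (total 0); column heights now [0 0 0 0 0 0 4], max=4
Drop 2: Z rot0 at col 0 lands with bottom-row=0; cleared 0 line(s) (total 0); column heights now [2 2 1 0 0 0 4], max=4
Drop 3: I rot3 at col 0 lands with bottom-row=2; cleared 0 line(s) (total 0); column heights now [6 2 1 0 0 0 4], max=6
Drop 4: O rot0 at col 5 lands with bottom-row=4; cleared 0 line(s) (total 0); column heights now [6 2 1 0 0 6 6], max=6
Drop 5: S rot3 at col 2 lands with bottom-row=0; cleared 0 line(s) (total 0); column heights now [6 2 3 2 0 6 6], max=6
Test piece O rot3 at col 0 (width 2): heights before test = [6 2 3 2 0 6 6]; fits = False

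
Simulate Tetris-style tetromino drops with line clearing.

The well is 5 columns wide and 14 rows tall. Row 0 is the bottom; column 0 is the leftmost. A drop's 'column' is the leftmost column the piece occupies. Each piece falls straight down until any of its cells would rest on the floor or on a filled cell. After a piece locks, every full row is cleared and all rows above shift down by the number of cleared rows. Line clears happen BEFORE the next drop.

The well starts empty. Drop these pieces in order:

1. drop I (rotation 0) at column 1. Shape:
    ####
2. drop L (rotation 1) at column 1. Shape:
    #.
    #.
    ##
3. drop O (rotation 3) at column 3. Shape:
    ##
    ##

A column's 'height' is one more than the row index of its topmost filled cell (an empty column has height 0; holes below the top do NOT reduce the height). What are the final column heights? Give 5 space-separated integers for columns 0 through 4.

Drop 1: I rot0 at col 1 lands with bottom-row=0; cleared 0 line(s) (total 0); column heights now [0 1 1 1 1], max=1
Drop 2: L rot1 at col 1 lands with bottom-row=1; cleared 0 line(s) (total 0); column heights now [0 4 2 1 1], max=4
Drop 3: O rot3 at col 3 lands with bottom-row=1; cleared 0 line(s) (total 0); column heights now [0 4 2 3 3], max=4

Answer: 0 4 2 3 3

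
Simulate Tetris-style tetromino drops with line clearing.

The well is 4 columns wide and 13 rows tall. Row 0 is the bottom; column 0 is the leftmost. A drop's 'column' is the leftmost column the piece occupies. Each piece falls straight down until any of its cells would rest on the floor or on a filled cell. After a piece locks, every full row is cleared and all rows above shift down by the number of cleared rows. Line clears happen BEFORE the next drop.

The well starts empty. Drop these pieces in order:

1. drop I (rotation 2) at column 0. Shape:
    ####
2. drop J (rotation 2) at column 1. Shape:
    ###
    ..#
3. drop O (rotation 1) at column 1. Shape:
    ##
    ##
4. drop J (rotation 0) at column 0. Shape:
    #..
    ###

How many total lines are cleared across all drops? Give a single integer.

Drop 1: I rot2 at col 0 lands with bottom-row=0; cleared 1 line(s) (total 1); column heights now [0 0 0 0], max=0
Drop 2: J rot2 at col 1 lands with bottom-row=0; cleared 0 line(s) (total 1); column heights now [0 2 2 2], max=2
Drop 3: O rot1 at col 1 lands with bottom-row=2; cleared 0 line(s) (total 1); column heights now [0 4 4 2], max=4
Drop 4: J rot0 at col 0 lands with bottom-row=4; cleared 0 line(s) (total 1); column heights now [6 5 5 2], max=6

Answer: 1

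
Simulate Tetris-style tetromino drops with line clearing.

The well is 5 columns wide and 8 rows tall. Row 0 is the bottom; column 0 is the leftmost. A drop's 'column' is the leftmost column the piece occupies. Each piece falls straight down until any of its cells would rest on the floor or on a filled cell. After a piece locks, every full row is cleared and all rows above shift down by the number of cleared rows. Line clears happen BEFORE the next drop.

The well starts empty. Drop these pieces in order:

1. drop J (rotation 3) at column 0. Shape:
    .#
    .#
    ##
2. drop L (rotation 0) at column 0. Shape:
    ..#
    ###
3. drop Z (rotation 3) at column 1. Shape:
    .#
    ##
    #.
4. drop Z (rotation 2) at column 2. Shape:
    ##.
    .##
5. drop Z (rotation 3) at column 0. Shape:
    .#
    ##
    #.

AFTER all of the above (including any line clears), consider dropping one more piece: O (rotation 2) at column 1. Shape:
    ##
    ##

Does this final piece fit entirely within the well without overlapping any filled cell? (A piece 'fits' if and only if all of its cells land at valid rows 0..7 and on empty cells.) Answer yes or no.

Drop 1: J rot3 at col 0 lands with bottom-row=0; cleared 0 line(s) (total 0); column heights now [1 3 0 0 0], max=3
Drop 2: L rot0 at col 0 lands with bottom-row=3; cleared 0 line(s) (total 0); column heights now [4 4 5 0 0], max=5
Drop 3: Z rot3 at col 1 lands with bottom-row=4; cleared 0 line(s) (total 0); column heights now [4 6 7 0 0], max=7
Drop 4: Z rot2 at col 2 lands with bottom-row=6; cleared 0 line(s) (total 0); column heights now [4 6 8 8 7], max=8
Drop 5: Z rot3 at col 0 lands with bottom-row=5; cleared 1 line(s) (total 1); column heights now [6 7 7 7 0], max=7
Test piece O rot2 at col 1 (width 2): heights before test = [6 7 7 7 0]; fits = False

Answer: no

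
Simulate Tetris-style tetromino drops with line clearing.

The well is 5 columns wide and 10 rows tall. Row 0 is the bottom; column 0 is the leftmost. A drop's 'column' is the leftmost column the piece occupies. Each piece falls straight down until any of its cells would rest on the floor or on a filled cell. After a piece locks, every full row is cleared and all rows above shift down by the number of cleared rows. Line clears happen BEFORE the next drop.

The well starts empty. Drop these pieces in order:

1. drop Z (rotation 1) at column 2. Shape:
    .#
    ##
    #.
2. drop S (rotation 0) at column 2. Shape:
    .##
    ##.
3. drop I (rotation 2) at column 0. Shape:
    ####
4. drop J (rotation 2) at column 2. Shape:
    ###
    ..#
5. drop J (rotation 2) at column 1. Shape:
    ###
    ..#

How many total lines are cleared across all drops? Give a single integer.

Drop 1: Z rot1 at col 2 lands with bottom-row=0; cleared 0 line(s) (total 0); column heights now [0 0 2 3 0], max=3
Drop 2: S rot0 at col 2 lands with bottom-row=3; cleared 0 line(s) (total 0); column heights now [0 0 4 5 5], max=5
Drop 3: I rot2 at col 0 lands with bottom-row=5; cleared 0 line(s) (total 0); column heights now [6 6 6 6 5], max=6
Drop 4: J rot2 at col 2 lands with bottom-row=5; cleared 1 line(s) (total 1); column heights now [0 0 6 6 6], max=6
Drop 5: J rot2 at col 1 lands with bottom-row=6; cleared 0 line(s) (total 1); column heights now [0 8 8 8 6], max=8

Answer: 1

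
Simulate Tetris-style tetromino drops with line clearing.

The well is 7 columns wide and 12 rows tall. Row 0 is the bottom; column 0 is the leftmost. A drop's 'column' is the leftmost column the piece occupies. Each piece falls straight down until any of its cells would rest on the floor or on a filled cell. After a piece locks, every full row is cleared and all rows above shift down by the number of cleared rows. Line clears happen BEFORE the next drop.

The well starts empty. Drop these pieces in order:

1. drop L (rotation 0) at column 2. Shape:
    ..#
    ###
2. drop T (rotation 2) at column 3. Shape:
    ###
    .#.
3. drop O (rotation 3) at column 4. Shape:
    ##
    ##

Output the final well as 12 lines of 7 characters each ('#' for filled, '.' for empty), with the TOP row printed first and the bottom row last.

Drop 1: L rot0 at col 2 lands with bottom-row=0; cleared 0 line(s) (total 0); column heights now [0 0 1 1 2 0 0], max=2
Drop 2: T rot2 at col 3 lands with bottom-row=2; cleared 0 line(s) (total 0); column heights now [0 0 1 4 4 4 0], max=4
Drop 3: O rot3 at col 4 lands with bottom-row=4; cleared 0 line(s) (total 0); column heights now [0 0 1 4 6 6 0], max=6

Answer: .......
.......
.......
.......
.......
.......
....##.
....##.
...###.
....#..
....#..
..###..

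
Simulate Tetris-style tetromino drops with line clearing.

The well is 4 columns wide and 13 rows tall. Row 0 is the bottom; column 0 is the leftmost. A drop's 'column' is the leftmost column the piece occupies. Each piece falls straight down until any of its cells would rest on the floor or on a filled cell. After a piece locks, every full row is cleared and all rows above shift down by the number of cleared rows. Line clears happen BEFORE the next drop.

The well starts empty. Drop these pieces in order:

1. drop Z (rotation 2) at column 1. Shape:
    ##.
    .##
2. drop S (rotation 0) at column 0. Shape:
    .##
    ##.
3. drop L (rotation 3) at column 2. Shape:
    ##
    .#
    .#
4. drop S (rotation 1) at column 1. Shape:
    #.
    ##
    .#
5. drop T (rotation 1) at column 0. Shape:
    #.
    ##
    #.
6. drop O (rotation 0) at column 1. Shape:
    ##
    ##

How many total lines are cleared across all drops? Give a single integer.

Answer: 0

Derivation:
Drop 1: Z rot2 at col 1 lands with bottom-row=0; cleared 0 line(s) (total 0); column heights now [0 2 2 1], max=2
Drop 2: S rot0 at col 0 lands with bottom-row=2; cleared 0 line(s) (total 0); column heights now [3 4 4 1], max=4
Drop 3: L rot3 at col 2 lands with bottom-row=2; cleared 0 line(s) (total 0); column heights now [3 4 5 5], max=5
Drop 4: S rot1 at col 1 lands with bottom-row=5; cleared 0 line(s) (total 0); column heights now [3 8 7 5], max=8
Drop 5: T rot1 at col 0 lands with bottom-row=7; cleared 0 line(s) (total 0); column heights now [10 9 7 5], max=10
Drop 6: O rot0 at col 1 lands with bottom-row=9; cleared 0 line(s) (total 0); column heights now [10 11 11 5], max=11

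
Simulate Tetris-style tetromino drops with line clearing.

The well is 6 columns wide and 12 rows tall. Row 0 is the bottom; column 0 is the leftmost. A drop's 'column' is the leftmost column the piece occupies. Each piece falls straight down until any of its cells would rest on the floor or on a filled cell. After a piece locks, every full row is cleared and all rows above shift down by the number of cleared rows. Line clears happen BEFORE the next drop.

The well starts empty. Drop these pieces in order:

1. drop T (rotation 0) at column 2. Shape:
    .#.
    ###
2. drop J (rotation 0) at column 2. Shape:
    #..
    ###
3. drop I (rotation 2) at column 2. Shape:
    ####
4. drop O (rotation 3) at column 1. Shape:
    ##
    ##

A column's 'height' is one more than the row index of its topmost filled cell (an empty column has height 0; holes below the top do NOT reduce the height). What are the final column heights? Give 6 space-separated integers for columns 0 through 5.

Drop 1: T rot0 at col 2 lands with bottom-row=0; cleared 0 line(s) (total 0); column heights now [0 0 1 2 1 0], max=2
Drop 2: J rot0 at col 2 lands with bottom-row=2; cleared 0 line(s) (total 0); column heights now [0 0 4 3 3 0], max=4
Drop 3: I rot2 at col 2 lands with bottom-row=4; cleared 0 line(s) (total 0); column heights now [0 0 5 5 5 5], max=5
Drop 4: O rot3 at col 1 lands with bottom-row=5; cleared 0 line(s) (total 0); column heights now [0 7 7 5 5 5], max=7

Answer: 0 7 7 5 5 5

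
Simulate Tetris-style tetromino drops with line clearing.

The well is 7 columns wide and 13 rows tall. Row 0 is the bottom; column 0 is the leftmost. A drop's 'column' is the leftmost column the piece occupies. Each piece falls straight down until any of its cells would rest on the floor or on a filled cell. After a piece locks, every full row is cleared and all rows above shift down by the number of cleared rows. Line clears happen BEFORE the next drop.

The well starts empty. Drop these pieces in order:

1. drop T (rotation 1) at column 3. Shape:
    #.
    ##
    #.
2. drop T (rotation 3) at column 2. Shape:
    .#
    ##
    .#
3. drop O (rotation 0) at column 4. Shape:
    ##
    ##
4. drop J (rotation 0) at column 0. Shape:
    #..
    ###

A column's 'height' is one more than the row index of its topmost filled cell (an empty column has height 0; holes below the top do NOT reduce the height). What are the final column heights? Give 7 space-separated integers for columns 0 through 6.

Drop 1: T rot1 at col 3 lands with bottom-row=0; cleared 0 line(s) (total 0); column heights now [0 0 0 3 2 0 0], max=3
Drop 2: T rot3 at col 2 lands with bottom-row=3; cleared 0 line(s) (total 0); column heights now [0 0 5 6 2 0 0], max=6
Drop 3: O rot0 at col 4 lands with bottom-row=2; cleared 0 line(s) (total 0); column heights now [0 0 5 6 4 4 0], max=6
Drop 4: J rot0 at col 0 lands with bottom-row=5; cleared 0 line(s) (total 0); column heights now [7 6 6 6 4 4 0], max=7

Answer: 7 6 6 6 4 4 0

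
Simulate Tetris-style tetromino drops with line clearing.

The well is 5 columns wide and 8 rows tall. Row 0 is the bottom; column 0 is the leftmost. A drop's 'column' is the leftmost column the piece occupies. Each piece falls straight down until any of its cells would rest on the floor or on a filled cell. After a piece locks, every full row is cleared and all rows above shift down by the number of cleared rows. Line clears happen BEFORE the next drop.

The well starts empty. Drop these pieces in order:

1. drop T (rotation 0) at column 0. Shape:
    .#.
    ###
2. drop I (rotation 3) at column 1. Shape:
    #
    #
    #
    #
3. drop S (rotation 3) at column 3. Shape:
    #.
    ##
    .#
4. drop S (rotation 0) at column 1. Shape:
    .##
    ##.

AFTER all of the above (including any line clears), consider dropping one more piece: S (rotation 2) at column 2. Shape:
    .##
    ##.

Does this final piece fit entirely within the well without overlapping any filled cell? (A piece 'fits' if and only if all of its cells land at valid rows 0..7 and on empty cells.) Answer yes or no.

Drop 1: T rot0 at col 0 lands with bottom-row=0; cleared 0 line(s) (total 0); column heights now [1 2 1 0 0], max=2
Drop 2: I rot3 at col 1 lands with bottom-row=2; cleared 0 line(s) (total 0); column heights now [1 6 1 0 0], max=6
Drop 3: S rot3 at col 3 lands with bottom-row=0; cleared 0 line(s) (total 0); column heights now [1 6 1 3 2], max=6
Drop 4: S rot0 at col 1 lands with bottom-row=6; cleared 0 line(s) (total 0); column heights now [1 7 8 8 2], max=8
Test piece S rot2 at col 2 (width 3): heights before test = [1 7 8 8 2]; fits = False

Answer: no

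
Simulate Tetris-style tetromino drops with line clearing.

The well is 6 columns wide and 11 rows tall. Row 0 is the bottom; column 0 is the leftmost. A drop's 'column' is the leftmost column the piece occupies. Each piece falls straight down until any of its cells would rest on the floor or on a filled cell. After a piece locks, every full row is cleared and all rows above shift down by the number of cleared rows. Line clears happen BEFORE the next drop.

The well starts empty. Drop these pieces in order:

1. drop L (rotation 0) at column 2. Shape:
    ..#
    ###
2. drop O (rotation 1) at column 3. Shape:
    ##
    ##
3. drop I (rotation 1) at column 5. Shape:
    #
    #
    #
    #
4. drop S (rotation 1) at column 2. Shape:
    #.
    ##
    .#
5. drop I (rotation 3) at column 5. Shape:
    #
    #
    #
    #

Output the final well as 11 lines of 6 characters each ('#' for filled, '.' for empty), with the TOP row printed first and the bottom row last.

Answer: ......
......
......
.....#
..#..#
..##.#
...#.#
...###
...###
....##
..####

Derivation:
Drop 1: L rot0 at col 2 lands with bottom-row=0; cleared 0 line(s) (total 0); column heights now [0 0 1 1 2 0], max=2
Drop 2: O rot1 at col 3 lands with bottom-row=2; cleared 0 line(s) (total 0); column heights now [0 0 1 4 4 0], max=4
Drop 3: I rot1 at col 5 lands with bottom-row=0; cleared 0 line(s) (total 0); column heights now [0 0 1 4 4 4], max=4
Drop 4: S rot1 at col 2 lands with bottom-row=4; cleared 0 line(s) (total 0); column heights now [0 0 7 6 4 4], max=7
Drop 5: I rot3 at col 5 lands with bottom-row=4; cleared 0 line(s) (total 0); column heights now [0 0 7 6 4 8], max=8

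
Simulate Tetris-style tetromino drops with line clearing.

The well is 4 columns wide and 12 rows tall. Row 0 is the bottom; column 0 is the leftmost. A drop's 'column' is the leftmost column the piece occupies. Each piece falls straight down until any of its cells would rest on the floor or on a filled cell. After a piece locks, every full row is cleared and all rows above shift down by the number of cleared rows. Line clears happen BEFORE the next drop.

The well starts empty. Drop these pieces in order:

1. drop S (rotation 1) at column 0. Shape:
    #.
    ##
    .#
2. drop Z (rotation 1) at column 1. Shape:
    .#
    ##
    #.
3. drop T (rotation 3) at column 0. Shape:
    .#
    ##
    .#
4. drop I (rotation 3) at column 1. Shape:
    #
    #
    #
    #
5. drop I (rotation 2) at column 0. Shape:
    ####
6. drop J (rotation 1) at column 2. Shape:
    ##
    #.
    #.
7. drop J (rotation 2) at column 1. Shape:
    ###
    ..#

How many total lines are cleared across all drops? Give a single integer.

Answer: 1

Derivation:
Drop 1: S rot1 at col 0 lands with bottom-row=0; cleared 0 line(s) (total 0); column heights now [3 2 0 0], max=3
Drop 2: Z rot1 at col 1 lands with bottom-row=2; cleared 0 line(s) (total 0); column heights now [3 4 5 0], max=5
Drop 3: T rot3 at col 0 lands with bottom-row=4; cleared 0 line(s) (total 0); column heights now [6 7 5 0], max=7
Drop 4: I rot3 at col 1 lands with bottom-row=7; cleared 0 line(s) (total 0); column heights now [6 11 5 0], max=11
Drop 5: I rot2 at col 0 lands with bottom-row=11; cleared 1 line(s) (total 1); column heights now [6 11 5 0], max=11
Drop 6: J rot1 at col 2 lands with bottom-row=5; cleared 0 line(s) (total 1); column heights now [6 11 8 8], max=11
Drop 7: J rot2 at col 1 lands with bottom-row=10; cleared 0 line(s) (total 1); column heights now [6 12 12 12], max=12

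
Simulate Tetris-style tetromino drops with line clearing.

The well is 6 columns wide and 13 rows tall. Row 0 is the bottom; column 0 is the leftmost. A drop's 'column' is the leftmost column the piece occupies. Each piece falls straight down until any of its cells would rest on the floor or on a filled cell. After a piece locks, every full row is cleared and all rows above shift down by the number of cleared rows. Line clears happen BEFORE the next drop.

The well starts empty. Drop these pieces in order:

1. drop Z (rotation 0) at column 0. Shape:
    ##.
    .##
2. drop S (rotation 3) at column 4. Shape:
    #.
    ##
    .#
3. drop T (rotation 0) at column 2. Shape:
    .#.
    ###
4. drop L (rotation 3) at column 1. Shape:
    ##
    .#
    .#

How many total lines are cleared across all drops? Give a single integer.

Answer: 0

Derivation:
Drop 1: Z rot0 at col 0 lands with bottom-row=0; cleared 0 line(s) (total 0); column heights now [2 2 1 0 0 0], max=2
Drop 2: S rot3 at col 4 lands with bottom-row=0; cleared 0 line(s) (total 0); column heights now [2 2 1 0 3 2], max=3
Drop 3: T rot0 at col 2 lands with bottom-row=3; cleared 0 line(s) (total 0); column heights now [2 2 4 5 4 2], max=5
Drop 4: L rot3 at col 1 lands with bottom-row=4; cleared 0 line(s) (total 0); column heights now [2 7 7 5 4 2], max=7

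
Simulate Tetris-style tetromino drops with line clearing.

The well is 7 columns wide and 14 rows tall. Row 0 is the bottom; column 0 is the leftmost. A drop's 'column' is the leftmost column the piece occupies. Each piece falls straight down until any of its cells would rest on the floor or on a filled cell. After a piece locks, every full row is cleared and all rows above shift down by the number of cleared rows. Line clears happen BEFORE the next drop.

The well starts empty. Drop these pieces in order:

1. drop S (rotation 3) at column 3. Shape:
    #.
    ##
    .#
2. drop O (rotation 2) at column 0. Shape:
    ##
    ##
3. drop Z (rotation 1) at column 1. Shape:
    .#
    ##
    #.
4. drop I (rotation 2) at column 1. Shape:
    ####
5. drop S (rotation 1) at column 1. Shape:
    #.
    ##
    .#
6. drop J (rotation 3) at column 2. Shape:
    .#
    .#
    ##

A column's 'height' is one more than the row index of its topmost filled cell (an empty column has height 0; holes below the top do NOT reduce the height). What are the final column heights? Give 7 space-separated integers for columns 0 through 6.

Drop 1: S rot3 at col 3 lands with bottom-row=0; cleared 0 line(s) (total 0); column heights now [0 0 0 3 2 0 0], max=3
Drop 2: O rot2 at col 0 lands with bottom-row=0; cleared 0 line(s) (total 0); column heights now [2 2 0 3 2 0 0], max=3
Drop 3: Z rot1 at col 1 lands with bottom-row=2; cleared 0 line(s) (total 0); column heights now [2 4 5 3 2 0 0], max=5
Drop 4: I rot2 at col 1 lands with bottom-row=5; cleared 0 line(s) (total 0); column heights now [2 6 6 6 6 0 0], max=6
Drop 5: S rot1 at col 1 lands with bottom-row=6; cleared 0 line(s) (total 0); column heights now [2 9 8 6 6 0 0], max=9
Drop 6: J rot3 at col 2 lands with bottom-row=8; cleared 0 line(s) (total 0); column heights now [2 9 9 11 6 0 0], max=11

Answer: 2 9 9 11 6 0 0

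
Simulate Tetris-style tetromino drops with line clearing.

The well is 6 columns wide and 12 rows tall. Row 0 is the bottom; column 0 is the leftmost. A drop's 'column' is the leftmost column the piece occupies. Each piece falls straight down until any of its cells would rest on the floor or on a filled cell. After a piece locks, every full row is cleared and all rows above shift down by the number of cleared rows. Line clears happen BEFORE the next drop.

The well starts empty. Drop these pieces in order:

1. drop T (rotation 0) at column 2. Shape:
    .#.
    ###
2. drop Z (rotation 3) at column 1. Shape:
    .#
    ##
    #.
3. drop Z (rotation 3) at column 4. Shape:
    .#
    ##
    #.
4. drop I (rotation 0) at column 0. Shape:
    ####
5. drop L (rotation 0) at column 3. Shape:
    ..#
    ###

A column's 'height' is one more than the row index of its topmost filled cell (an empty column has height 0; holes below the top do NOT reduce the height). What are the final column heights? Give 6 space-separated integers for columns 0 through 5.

Answer: 4 4 4 5 5 6

Derivation:
Drop 1: T rot0 at col 2 lands with bottom-row=0; cleared 0 line(s) (total 0); column heights now [0 0 1 2 1 0], max=2
Drop 2: Z rot3 at col 1 lands with bottom-row=0; cleared 0 line(s) (total 0); column heights now [0 2 3 2 1 0], max=3
Drop 3: Z rot3 at col 4 lands with bottom-row=1; cleared 0 line(s) (total 0); column heights now [0 2 3 2 3 4], max=4
Drop 4: I rot0 at col 0 lands with bottom-row=3; cleared 0 line(s) (total 0); column heights now [4 4 4 4 3 4], max=4
Drop 5: L rot0 at col 3 lands with bottom-row=4; cleared 0 line(s) (total 0); column heights now [4 4 4 5 5 6], max=6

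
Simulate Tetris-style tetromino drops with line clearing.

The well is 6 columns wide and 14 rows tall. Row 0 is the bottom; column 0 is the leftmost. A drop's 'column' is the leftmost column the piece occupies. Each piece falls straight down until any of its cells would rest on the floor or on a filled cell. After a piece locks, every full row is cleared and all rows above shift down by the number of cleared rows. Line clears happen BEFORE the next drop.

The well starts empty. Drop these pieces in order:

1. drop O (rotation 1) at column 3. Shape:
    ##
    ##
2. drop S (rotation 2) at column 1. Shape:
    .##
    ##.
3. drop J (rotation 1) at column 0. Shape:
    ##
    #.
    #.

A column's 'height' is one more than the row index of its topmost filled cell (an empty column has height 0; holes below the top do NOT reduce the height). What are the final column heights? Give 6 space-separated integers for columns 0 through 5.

Answer: 3 3 3 3 2 0

Derivation:
Drop 1: O rot1 at col 3 lands with bottom-row=0; cleared 0 line(s) (total 0); column heights now [0 0 0 2 2 0], max=2
Drop 2: S rot2 at col 1 lands with bottom-row=1; cleared 0 line(s) (total 0); column heights now [0 2 3 3 2 0], max=3
Drop 3: J rot1 at col 0 lands with bottom-row=0; cleared 0 line(s) (total 0); column heights now [3 3 3 3 2 0], max=3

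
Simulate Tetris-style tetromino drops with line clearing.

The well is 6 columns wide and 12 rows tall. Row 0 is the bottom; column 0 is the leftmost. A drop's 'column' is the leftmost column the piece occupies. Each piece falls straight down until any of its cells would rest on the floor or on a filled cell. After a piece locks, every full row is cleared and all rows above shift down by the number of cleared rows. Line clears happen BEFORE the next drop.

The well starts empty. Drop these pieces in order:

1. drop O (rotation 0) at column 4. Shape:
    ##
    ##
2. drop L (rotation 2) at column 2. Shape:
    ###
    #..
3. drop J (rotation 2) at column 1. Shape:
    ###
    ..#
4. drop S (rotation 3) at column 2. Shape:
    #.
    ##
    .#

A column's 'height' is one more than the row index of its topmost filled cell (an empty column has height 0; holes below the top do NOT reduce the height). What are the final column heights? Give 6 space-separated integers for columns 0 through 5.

Answer: 0 5 8 7 3 2

Derivation:
Drop 1: O rot0 at col 4 lands with bottom-row=0; cleared 0 line(s) (total 0); column heights now [0 0 0 0 2 2], max=2
Drop 2: L rot2 at col 2 lands with bottom-row=1; cleared 0 line(s) (total 0); column heights now [0 0 3 3 3 2], max=3
Drop 3: J rot2 at col 1 lands with bottom-row=3; cleared 0 line(s) (total 0); column heights now [0 5 5 5 3 2], max=5
Drop 4: S rot3 at col 2 lands with bottom-row=5; cleared 0 line(s) (total 0); column heights now [0 5 8 7 3 2], max=8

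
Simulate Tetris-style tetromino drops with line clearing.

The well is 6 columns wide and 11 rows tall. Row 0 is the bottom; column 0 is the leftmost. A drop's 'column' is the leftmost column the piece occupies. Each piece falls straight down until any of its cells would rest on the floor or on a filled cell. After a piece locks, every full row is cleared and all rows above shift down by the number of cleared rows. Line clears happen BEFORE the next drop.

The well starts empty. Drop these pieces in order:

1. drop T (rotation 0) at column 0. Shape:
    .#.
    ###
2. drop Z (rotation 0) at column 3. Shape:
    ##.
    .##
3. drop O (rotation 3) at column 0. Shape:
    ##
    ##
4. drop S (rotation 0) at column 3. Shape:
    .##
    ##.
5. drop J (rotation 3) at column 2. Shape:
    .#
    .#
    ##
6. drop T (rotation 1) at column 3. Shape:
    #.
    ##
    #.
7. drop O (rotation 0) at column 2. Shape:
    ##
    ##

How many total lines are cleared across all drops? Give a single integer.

Answer: 1

Derivation:
Drop 1: T rot0 at col 0 lands with bottom-row=0; cleared 0 line(s) (total 0); column heights now [1 2 1 0 0 0], max=2
Drop 2: Z rot0 at col 3 lands with bottom-row=0; cleared 0 line(s) (total 0); column heights now [1 2 1 2 2 1], max=2
Drop 3: O rot3 at col 0 lands with bottom-row=2; cleared 0 line(s) (total 0); column heights now [4 4 1 2 2 1], max=4
Drop 4: S rot0 at col 3 lands with bottom-row=2; cleared 0 line(s) (total 0); column heights now [4 4 1 3 4 4], max=4
Drop 5: J rot3 at col 2 lands with bottom-row=3; cleared 1 line(s) (total 1); column heights now [3 3 1 5 3 1], max=5
Drop 6: T rot1 at col 3 lands with bottom-row=5; cleared 0 line(s) (total 1); column heights now [3 3 1 8 7 1], max=8
Drop 7: O rot0 at col 2 lands with bottom-row=8; cleared 0 line(s) (total 1); column heights now [3 3 10 10 7 1], max=10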